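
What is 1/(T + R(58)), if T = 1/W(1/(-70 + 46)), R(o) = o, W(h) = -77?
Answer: 77/4465 ≈ 0.017245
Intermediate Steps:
T = -1/77 (T = 1/(-77) = -1/77 ≈ -0.012987)
1/(T + R(58)) = 1/(-1/77 + 58) = 1/(4465/77) = 77/4465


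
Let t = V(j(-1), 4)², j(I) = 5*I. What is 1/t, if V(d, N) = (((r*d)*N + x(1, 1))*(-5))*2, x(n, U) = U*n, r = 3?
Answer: 1/348100 ≈ 2.8727e-6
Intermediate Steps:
V(d, N) = -10 - 30*N*d (V(d, N) = (((3*d)*N + 1*1)*(-5))*2 = ((3*N*d + 1)*(-5))*2 = ((1 + 3*N*d)*(-5))*2 = (-5 - 15*N*d)*2 = -10 - 30*N*d)
t = 348100 (t = (-10 - 30*4*5*(-1))² = (-10 - 30*4*(-5))² = (-10 + 600)² = 590² = 348100)
1/t = 1/348100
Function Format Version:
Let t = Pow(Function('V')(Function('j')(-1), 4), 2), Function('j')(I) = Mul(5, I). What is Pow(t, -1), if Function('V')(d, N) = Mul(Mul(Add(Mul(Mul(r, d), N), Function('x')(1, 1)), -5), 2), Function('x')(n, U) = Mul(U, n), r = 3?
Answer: Rational(1, 348100) ≈ 2.8727e-6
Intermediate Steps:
Function('V')(d, N) = Add(-10, Mul(-30, N, d)) (Function('V')(d, N) = Mul(Mul(Add(Mul(Mul(3, d), N), Mul(1, 1)), -5), 2) = Mul(Mul(Add(Mul(3, N, d), 1), -5), 2) = Mul(Mul(Add(1, Mul(3, N, d)), -5), 2) = Mul(Add(-5, Mul(-15, N, d)), 2) = Add(-10, Mul(-30, N, d)))
t = 348100 (t = Pow(Add(-10, Mul(-30, 4, Mul(5, -1))), 2) = Pow(Add(-10, Mul(-30, 4, -5)), 2) = Pow(Add(-10, 600), 2) = Pow(590, 2) = 348100)
Pow(t, -1) = Pow(348100, -1) = Rational(1, 348100)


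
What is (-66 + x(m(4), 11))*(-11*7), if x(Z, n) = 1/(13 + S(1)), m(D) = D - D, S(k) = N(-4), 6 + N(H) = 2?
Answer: 45661/9 ≈ 5073.4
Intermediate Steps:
N(H) = -4 (N(H) = -6 + 2 = -4)
S(k) = -4
m(D) = 0
x(Z, n) = 1/9 (x(Z, n) = 1/(13 - 4) = 1/9)
(-66 + x(m(4), 11))*(-11*7) = (-66 + 1/9)*(-11*7) = -593/9*(-77) = 45661/9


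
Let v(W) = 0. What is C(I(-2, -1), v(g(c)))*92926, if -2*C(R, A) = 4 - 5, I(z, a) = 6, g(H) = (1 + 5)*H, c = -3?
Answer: 46463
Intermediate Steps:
g(H) = 6*H
C(R, A) = ½ (C(R, A) = -(4 - 5)/2 = -½*(-1) = ½)
C(I(-2, -1), v(g(c)))*92926 = (½)*92926 = 46463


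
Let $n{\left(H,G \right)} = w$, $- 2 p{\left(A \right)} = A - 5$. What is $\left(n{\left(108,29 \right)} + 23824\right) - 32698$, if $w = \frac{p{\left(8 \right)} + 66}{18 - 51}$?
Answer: $- \frac{195271}{22} \approx -8876.0$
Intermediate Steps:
$p{\left(A \right)} = \frac{5}{2} - \frac{A}{2}$ ($p{\left(A \right)} = - \frac{A - 5}{2} = - \frac{-5 + A}{2} = \frac{5}{2} - \frac{A}{2}$)
$w = - \frac{43}{22}$ ($w = \frac{\left(\frac{5}{2} - 4\right) + 66}{18 - 51} = \frac{\left(\frac{5}{2} - 4\right) + 66}{-33} = \left(- \frac{3}{2} + 66\right) \left(- \frac{1}{33}\right) = \frac{129}{2} \left(- \frac{1}{33}\right) = - \frac{43}{22} \approx -1.9545$)
$n{\left(H,G \right)} = - \frac{43}{22}$
$\left(n{\left(108,29 \right)} + 23824\right) - 32698 = \left(- \frac{43}{22} + 23824\right) - 32698 = \frac{524085}{22} - 32698 = - \frac{195271}{22}$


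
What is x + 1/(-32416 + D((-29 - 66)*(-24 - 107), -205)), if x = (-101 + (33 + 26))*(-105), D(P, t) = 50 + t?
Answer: 143638109/32571 ≈ 4410.0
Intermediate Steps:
x = 4410 (x = (-101 + 59)*(-105) = -42*(-105) = 4410)
x + 1/(-32416 + D((-29 - 66)*(-24 - 107), -205)) = 4410 + 1/(-32416 + (50 - 205)) = 4410 + 1/(-32416 - 155) = 4410 + 1/(-32571) = 4410 - 1/32571 = 143638109/32571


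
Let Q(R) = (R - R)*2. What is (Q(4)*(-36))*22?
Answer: 0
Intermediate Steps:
Q(R) = 0 (Q(R) = 0*2 = 0)
(Q(4)*(-36))*22 = (0*(-36))*22 = 0*22 = 0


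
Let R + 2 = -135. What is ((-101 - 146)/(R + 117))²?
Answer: 61009/400 ≈ 152.52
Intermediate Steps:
R = -137 (R = -2 - 135 = -137)
((-101 - 146)/(R + 117))² = ((-101 - 146)/(-137 + 117))² = (-247/(-20))² = (-247*(-1/20))² = (247/20)² = 61009/400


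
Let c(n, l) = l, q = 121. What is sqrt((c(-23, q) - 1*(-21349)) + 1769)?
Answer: sqrt(23239) ≈ 152.44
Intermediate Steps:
sqrt((c(-23, q) - 1*(-21349)) + 1769) = sqrt((121 - 1*(-21349)) + 1769) = sqrt((121 + 21349) + 1769) = sqrt(21470 + 1769) = sqrt(23239)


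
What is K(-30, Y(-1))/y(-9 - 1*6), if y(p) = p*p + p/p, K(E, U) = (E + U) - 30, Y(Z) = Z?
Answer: -61/226 ≈ -0.26991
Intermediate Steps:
K(E, U) = -30 + E + U
y(p) = 1 + p**2 (y(p) = p**2 + 1 = 1 + p**2)
K(-30, Y(-1))/y(-9 - 1*6) = (-30 - 30 - 1)/(1 + (-9 - 1*6)**2) = -61/(1 + (-9 - 6)**2) = -61/(1 + (-15)**2) = -61/(1 + 225) = -61/226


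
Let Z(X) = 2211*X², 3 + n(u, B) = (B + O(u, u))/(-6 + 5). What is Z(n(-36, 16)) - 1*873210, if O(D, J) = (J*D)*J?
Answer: 4808945726049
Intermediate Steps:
O(D, J) = D*J² (O(D, J) = (D*J)*J = D*J²)
n(u, B) = -3 - B - u³ (n(u, B) = -3 + (B + u*u²)/(-6 + 5) = -3 + (B + u³)/(-1) = -3 + (B + u³)*(-1) = -3 + (-B - u³) = -3 - B - u³)
Z(n(-36, 16)) - 1*873210 = 2211*(-3 - 1*16 - 1*(-36)³)² - 1*873210 = 2211*(-3 - 16 - 1*(-46656))² - 873210 = 2211*(-3 - 16 + 46656)² - 873210 = 2211*46637² - 873210 = 2211*2175009769 - 873210 = 4808946599259 - 873210 = 4808945726049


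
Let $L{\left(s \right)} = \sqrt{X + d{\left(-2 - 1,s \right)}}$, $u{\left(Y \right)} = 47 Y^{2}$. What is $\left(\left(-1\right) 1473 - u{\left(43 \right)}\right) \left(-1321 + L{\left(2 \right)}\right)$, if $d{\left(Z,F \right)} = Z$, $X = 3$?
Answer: $116744696$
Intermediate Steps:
$L{\left(s \right)} = 0$ ($L{\left(s \right)} = \sqrt{3 - 3} = \sqrt{0} = 0$)
$\left(\left(-1\right) 1473 - u{\left(43 \right)}\right) \left(-1321 + L{\left(2 \right)}\right) = \left(\left(-1\right) 1473 - 47 \cdot 43^{2}\right) \left(-1321 + 0\right) = \left(-1473 - 47 \cdot 1849\right) \left(-1321\right) = \left(-1473 - 86903\right) \left(-1321\right) = \left(-88376\right) \left(-1321\right) = 116744696$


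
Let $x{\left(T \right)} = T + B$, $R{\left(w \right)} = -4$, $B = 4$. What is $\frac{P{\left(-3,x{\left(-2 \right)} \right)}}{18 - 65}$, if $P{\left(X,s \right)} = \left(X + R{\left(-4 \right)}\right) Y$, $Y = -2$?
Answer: $- \frac{14}{47} \approx -0.29787$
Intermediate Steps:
$x{\left(T \right)} = 4 + T$ ($x{\left(T \right)} = T + 4 = 4 + T$)
$P{\left(X,s \right)} = 8 - 2 X$ ($P{\left(X,s \right)} = \left(X - 4\right) \left(-2\right) = \left(-4 + X\right) \left(-2\right) = 8 - 2 X$)
$\frac{P{\left(-3,x{\left(-2 \right)} \right)}}{18 - 65} = \frac{8 - -6}{18 - 65} = \frac{8 + 6}{-47} = \left(- \frac{1}{47}\right) 14 = - \frac{14}{47}$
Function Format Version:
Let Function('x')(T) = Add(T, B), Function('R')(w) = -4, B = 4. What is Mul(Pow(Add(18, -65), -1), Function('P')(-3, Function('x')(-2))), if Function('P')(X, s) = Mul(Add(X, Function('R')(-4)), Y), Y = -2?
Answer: Rational(-14, 47) ≈ -0.29787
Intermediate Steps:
Function('x')(T) = Add(4, T) (Function('x')(T) = Add(T, 4) = Add(4, T))
Function('P')(X, s) = Add(8, Mul(-2, X)) (Function('P')(X, s) = Mul(Add(X, -4), -2) = Mul(Add(-4, X), -2) = Add(8, Mul(-2, X)))
Mul(Pow(Add(18, -65), -1), Function('P')(-3, Function('x')(-2))) = Mul(Pow(Add(18, -65), -1), Add(8, Mul(-2, -3))) = Mul(Pow(-47, -1), Add(8, 6)) = Mul(Rational(-1, 47), 14) = Rational(-14, 47)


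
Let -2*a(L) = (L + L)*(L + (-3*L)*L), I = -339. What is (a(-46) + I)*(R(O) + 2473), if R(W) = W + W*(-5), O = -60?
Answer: -798878119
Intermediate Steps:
R(W) = -4*W (R(W) = W - 5*W = -4*W)
a(L) = -L*(L - 3*L²) (a(L) = -(L + L)*(L + (-3*L)*L)/2 = -2*L*(L - 3*L²)/2 = -L*(L - 3*L²))
(a(-46) + I)*(R(O) + 2473) = ((-46)²*(-1 + 3*(-46)) - 339)*(-4*(-60) + 2473) = (2116*(-1 - 138) - 339)*(240 + 2473) = (2116*(-139) - 339)*2713 = (-294124 - 339)*2713 = -294463*2713 = -798878119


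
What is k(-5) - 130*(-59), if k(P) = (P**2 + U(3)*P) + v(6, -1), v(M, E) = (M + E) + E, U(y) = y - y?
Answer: 7699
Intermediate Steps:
U(y) = 0
v(M, E) = M + 2*E (v(M, E) = (E + M) + E = M + 2*E)
k(P) = 4 + P**2 (k(P) = (P**2 + 0*P) + (6 + 2*(-1)) = (P**2 + 0) + (6 - 2) = P**2 + 4 = 4 + P**2)
k(-5) - 130*(-59) = (4 + (-5)**2) - 130*(-59) = (4 + 25) + 7670 = 29 + 7670 = 7699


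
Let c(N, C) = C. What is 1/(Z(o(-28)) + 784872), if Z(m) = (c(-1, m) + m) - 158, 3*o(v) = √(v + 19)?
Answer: 392357/307888030900 - I/307888030900 ≈ 1.2743e-6 - 3.2479e-12*I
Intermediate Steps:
o(v) = √(19 + v)/3 (o(v) = √(v + 19)/3 = √(19 + v)/3)
Z(m) = -158 + 2*m (Z(m) = (m + m) - 158 = 2*m - 158 = -158 + 2*m)
1/(Z(o(-28)) + 784872) = 1/((-158 + 2*(√(19 - 28)/3)) + 784872) = 1/((-158 + 2*(√(-9)/3)) + 784872) = 1/((-158 + 2*((3*I)/3)) + 784872) = 1/((-158 + 2*I) + 784872) = 1/(784714 + 2*I) = (784714 - 2*I)/615776061800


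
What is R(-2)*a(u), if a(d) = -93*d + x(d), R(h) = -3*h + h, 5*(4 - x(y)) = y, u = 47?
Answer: -87528/5 ≈ -17506.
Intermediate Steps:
x(y) = 4 - y/5
R(h) = -2*h
a(d) = 4 - 466*d/5 (a(d) = -93*d + (4 - d/5) = 4 - 466*d/5)
R(-2)*a(u) = (-2*(-2))*(4 - 466/5*47) = 4*(4 - 21902/5) = 4*(-21882/5) = -87528/5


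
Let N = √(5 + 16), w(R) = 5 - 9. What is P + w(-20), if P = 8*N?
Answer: -4 + 8*√21 ≈ 32.661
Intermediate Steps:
w(R) = -4
N = √21 ≈ 4.5826
P = 8*√21 ≈ 36.661
P + w(-20) = 8*√21 - 4 = -4 + 8*√21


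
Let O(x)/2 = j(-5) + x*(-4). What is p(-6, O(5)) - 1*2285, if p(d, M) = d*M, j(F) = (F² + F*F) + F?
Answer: -2585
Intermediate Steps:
j(F) = F + 2*F² (j(F) = (F² + F²) + F = 2*F² + F = F + 2*F²)
O(x) = 90 - 8*x (O(x) = 2*(-5*(1 + 2*(-5)) + x*(-4)) = 2*(-5*(1 - 10) - 4*x) = 2*(-5*(-9) - 4*x) = 2*(45 - 4*x) = 90 - 8*x)
p(d, M) = M*d
p(-6, O(5)) - 1*2285 = (90 - 8*5)*(-6) - 1*2285 = (90 - 40)*(-6) - 2285 = 50*(-6) - 2285 = -300 - 2285 = -2585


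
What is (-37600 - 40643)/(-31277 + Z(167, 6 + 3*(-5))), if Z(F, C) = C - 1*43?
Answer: 26081/10443 ≈ 2.4975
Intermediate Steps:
Z(F, C) = -43 + C (Z(F, C) = C - 43 = -43 + C)
(-37600 - 40643)/(-31277 + Z(167, 6 + 3*(-5))) = (-37600 - 40643)/(-31277 + (-43 + (6 + 3*(-5)))) = -78243/(-31277 + (-43 + (6 - 15))) = -78243/(-31277 + (-43 - 9)) = -78243/(-31277 - 52) = -78243/(-31329) = -78243*(-1/31329) = 26081/10443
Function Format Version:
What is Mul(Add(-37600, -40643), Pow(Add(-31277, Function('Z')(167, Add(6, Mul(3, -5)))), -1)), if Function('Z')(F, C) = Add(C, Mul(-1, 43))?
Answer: Rational(26081, 10443) ≈ 2.4975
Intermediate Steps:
Function('Z')(F, C) = Add(-43, C) (Function('Z')(F, C) = Add(C, -43) = Add(-43, C))
Mul(Add(-37600, -40643), Pow(Add(-31277, Function('Z')(167, Add(6, Mul(3, -5)))), -1)) = Mul(Add(-37600, -40643), Pow(Add(-31277, Add(-43, Add(6, Mul(3, -5)))), -1)) = Mul(-78243, Pow(Add(-31277, Add(-43, Add(6, -15))), -1)) = Mul(-78243, Pow(Add(-31277, Add(-43, -9)), -1)) = Mul(-78243, Pow(Add(-31277, -52), -1)) = Mul(-78243, Pow(-31329, -1)) = Mul(-78243, Rational(-1, 31329)) = Rational(26081, 10443)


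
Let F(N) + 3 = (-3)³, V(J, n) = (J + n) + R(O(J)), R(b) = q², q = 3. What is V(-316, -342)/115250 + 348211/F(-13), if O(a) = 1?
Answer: -2006566861/172875 ≈ -11607.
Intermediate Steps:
R(b) = 9 (R(b) = 3² = 9)
V(J, n) = 9 + J + n (V(J, n) = (J + n) + 9 = 9 + J + n)
F(N) = -30 (F(N) = -3 + (-3)³ = -3 - 27 = -30)
V(-316, -342)/115250 + 348211/F(-13) = (9 - 316 - 342)/115250 + 348211/(-30) = -649*1/115250 + 348211*(-1/30) = -649/115250 - 348211/30 = -2006566861/172875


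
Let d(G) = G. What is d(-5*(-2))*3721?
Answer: 37210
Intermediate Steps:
d(-5*(-2))*3721 = -5*(-2)*3721 = 10*3721 = 37210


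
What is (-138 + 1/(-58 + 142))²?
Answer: 134351281/7056 ≈ 19041.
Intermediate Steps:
(-138 + 1/(-58 + 142))² = (-138 + 1/84)² = (-11591/84)² = 134351281/7056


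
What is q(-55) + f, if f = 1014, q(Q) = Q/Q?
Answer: 1015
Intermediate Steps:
q(Q) = 1
q(-55) + f = 1 + 1014 = 1015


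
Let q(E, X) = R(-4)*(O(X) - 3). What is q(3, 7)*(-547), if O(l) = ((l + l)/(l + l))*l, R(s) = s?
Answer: 8752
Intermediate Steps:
O(l) = l (O(l) = ((2*l)/((2*l)))*l = ((2*l)*(1/(2*l)))*l = 1*l = l)
q(E, X) = 12 - 4*X (q(E, X) = -4*(X - 3) = -4*(-3 + X) = 12 - 4*X)
q(3, 7)*(-547) = (12 - 4*7)*(-547) = (12 - 28)*(-547) = -16*(-547) = 8752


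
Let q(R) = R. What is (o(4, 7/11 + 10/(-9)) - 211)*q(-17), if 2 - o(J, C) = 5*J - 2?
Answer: 3859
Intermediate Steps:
o(J, C) = 4 - 5*J (o(J, C) = 2 - (5*J - 2) = 2 - (-2 + 5*J) = 2 + (2 - 5*J) = 4 - 5*J)
(o(4, 7/11 + 10/(-9)) - 211)*q(-17) = ((4 - 5*4) - 211)*(-17) = ((4 - 20) - 211)*(-17) = (-16 - 211)*(-17) = -227*(-17) = 3859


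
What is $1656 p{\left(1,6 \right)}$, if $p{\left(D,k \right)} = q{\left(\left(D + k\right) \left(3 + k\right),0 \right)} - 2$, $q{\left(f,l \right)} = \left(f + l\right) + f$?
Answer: $205344$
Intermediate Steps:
$q{\left(f,l \right)} = l + 2 f$
$p{\left(D,k \right)} = -2 + 2 \left(3 + k\right) \left(D + k\right)$ ($p{\left(D,k \right)} = \left(0 + 2 \left(D + k\right) \left(3 + k\right)\right) - 2 = \left(0 + 2 \left(3 + k\right) \left(D + k\right)\right) - 2 = 2 \left(3 + k\right) \left(D + k\right) - 2 = -2 + 2 \left(3 + k\right) \left(D + k\right)$)
$1656 p{\left(1,6 \right)} = 1656 \left(-2 + 2 \cdot 6^{2} + 6 \cdot 1 + 6 \cdot 6 + 2 \cdot 1 \cdot 6\right) = 1656 \left(-2 + 2 \cdot 36 + 6 + 36 + 12\right) = 1656 \left(-2 + 72 + 6 + 36 + 12\right) = 1656 \cdot 124 = 205344$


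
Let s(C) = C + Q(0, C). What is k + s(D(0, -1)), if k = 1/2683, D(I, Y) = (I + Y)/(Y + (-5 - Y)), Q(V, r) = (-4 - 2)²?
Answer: 485628/13415 ≈ 36.200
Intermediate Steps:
Q(V, r) = 36 (Q(V, r) = (-6)² = 36)
D(I, Y) = -I/5 - Y/5 (D(I, Y) = (I + Y)/(-5) = (I + Y)*(-⅕) = -I/5 - Y/5)
s(C) = 36 + C (s(C) = C + 36 = 36 + C)
k = 1/2683 ≈ 0.00037272
k + s(D(0, -1)) = 1/2683 + (36 + (-⅕*0 - ⅕*(-1))) = 1/2683 + (36 + (0 + ⅕)) = 1/2683 + (36 + ⅕) = 1/2683 + 181/5 = 485628/13415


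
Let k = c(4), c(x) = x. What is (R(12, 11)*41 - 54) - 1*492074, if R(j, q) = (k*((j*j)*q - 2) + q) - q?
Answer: -232680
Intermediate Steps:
k = 4
R(j, q) = -8 + 4*q*j² (R(j, q) = (4*((j*j)*q - 2) + q) - q = (4*(j²*q - 2) + q) - q = (4*(q*j² - 2) + q) - q = (4*(-2 + q*j²) + q) - q = ((-8 + 4*q*j²) + q) - q = (-8 + q + 4*q*j²) - q = -8 + 4*q*j²)
(R(12, 11)*41 - 54) - 1*492074 = ((-8 + 4*11*12²)*41 - 54) - 1*492074 = ((-8 + 4*11*144)*41 - 54) - 492074 = ((-8 + 6336)*41 - 54) - 492074 = (6328*41 - 54) - 492074 = (259448 - 54) - 492074 = 259394 - 492074 = -232680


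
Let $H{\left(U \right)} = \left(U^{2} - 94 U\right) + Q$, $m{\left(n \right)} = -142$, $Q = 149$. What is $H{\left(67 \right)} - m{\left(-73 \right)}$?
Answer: $-1518$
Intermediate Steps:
$H{\left(U \right)} = 149 + U^{2} - 94 U$ ($H{\left(U \right)} = \left(U^{2} - 94 U\right) + 149 = 149 + U^{2} - 94 U$)
$H{\left(67 \right)} - m{\left(-73 \right)} = \left(149 + 67^{2} - 6298\right) - -142 = \left(149 + 4489 - 6298\right) + 142 = -1660 + 142 = -1518$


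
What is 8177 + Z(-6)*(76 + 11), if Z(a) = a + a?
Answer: 7133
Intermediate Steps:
Z(a) = 2*a
8177 + Z(-6)*(76 + 11) = 8177 + (2*(-6))*(76 + 11) = 8177 - 12*87 = 8177 - 1044 = 7133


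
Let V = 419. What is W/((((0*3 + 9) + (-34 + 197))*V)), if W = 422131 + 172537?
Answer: 148667/18017 ≈ 8.2515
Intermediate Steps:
W = 594668
W/((((0*3 + 9) + (-34 + 197))*V)) = 594668/((((0*3 + 9) + (-34 + 197))*419)) = 594668/((((0 + 9) + 163)*419)) = 594668/(((9 + 163)*419)) = 594668/((172*419)) = 594668/72068 = 594668*(1/72068) = 148667/18017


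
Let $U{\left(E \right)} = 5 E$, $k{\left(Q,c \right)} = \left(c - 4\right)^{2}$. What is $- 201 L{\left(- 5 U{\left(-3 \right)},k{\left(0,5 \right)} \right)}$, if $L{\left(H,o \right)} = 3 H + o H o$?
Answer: $-60300$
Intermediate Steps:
$k{\left(Q,c \right)} = \left(-4 + c\right)^{2}$
$L{\left(H,o \right)} = 3 H + H o^{2}$ ($L{\left(H,o \right)} = 3 H + H o o = 3 H + H o^{2}$)
$- 201 L{\left(- 5 U{\left(-3 \right)},k{\left(0,5 \right)} \right)} = - 201 - 5 \cdot 5 \left(-3\right) \left(3 + \left(\left(-4 + 5\right)^{2}\right)^{2}\right) = - 201 \left(-5\right) \left(-15\right) \left(3 + \left(1^{2}\right)^{2}\right) = - 201 \cdot 75 \left(3 + 1^{2}\right) = - 201 \cdot 75 \left(3 + 1\right) = - 201 \cdot 75 \cdot 4 = - 201 \cdot 300 = \left(-1\right) 60300 = -60300$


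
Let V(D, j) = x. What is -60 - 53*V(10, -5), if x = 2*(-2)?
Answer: 152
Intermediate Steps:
x = -4
V(D, j) = -4
-60 - 53*V(10, -5) = -60 - 53*(-4) = -60 + 212 = 152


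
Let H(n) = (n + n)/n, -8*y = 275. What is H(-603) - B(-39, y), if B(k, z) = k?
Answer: 41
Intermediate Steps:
y = -275/8 (y = -⅛*275 = -275/8 ≈ -34.375)
H(n) = 2 (H(n) = (2*n)/n = 2)
H(-603) - B(-39, y) = 2 - 1*(-39) = 2 + 39 = 41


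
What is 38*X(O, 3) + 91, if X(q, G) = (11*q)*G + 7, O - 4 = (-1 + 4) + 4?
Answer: 14151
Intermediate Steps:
O = 11 (O = 4 + ((-1 + 4) + 4) = 4 + (3 + 4) = 4 + 7 = 11)
X(q, G) = 7 + 11*G*q (X(q, G) = 11*G*q + 7 = 7 + 11*G*q)
38*X(O, 3) + 91 = 38*(7 + 11*3*11) + 91 = 38*(7 + 363) + 91 = 38*370 + 91 = 14060 + 91 = 14151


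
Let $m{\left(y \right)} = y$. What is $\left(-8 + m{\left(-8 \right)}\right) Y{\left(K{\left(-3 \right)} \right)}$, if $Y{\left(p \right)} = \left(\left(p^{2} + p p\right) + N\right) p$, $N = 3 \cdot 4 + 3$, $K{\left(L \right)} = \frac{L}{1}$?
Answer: $1584$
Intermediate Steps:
$K{\left(L \right)} = L$ ($K{\left(L \right)} = L 1 = L$)
$N = 15$ ($N = 12 + 3 = 15$)
$Y{\left(p \right)} = p \left(15 + 2 p^{2}\right)$ ($Y{\left(p \right)} = \left(\left(p^{2} + p p\right) + 15\right) p = \left(\left(p^{2} + p^{2}\right) + 15\right) p = \left(2 p^{2} + 15\right) p = \left(15 + 2 p^{2}\right) p = p \left(15 + 2 p^{2}\right)$)
$\left(-8 + m{\left(-8 \right)}\right) Y{\left(K{\left(-3 \right)} \right)} = \left(-8 - 8\right) \left(- 3 \left(15 + 2 \left(-3\right)^{2}\right)\right) = - 16 \left(- 3 \left(15 + 2 \cdot 9\right)\right) = - 16 \left(- 3 \left(15 + 18\right)\right) = - 16 \left(\left(-3\right) 33\right) = \left(-16\right) \left(-99\right) = 1584$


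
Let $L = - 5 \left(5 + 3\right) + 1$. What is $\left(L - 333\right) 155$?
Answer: $-57660$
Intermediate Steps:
$L = -39$ ($L = \left(-5\right) 8 + 1 = -40 + 1 = -39$)
$\left(L - 333\right) 155 = \left(-39 - 333\right) 155 = \left(-372\right) 155 = -57660$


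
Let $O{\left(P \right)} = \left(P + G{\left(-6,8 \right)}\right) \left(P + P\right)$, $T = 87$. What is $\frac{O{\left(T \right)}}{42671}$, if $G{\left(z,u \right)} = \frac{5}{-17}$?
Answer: $\frac{256476}{725407} \approx 0.35356$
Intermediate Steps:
$G{\left(z,u \right)} = - \frac{5}{17}$ ($G{\left(z,u \right)} = 5 \left(- \frac{1}{17}\right) = - \frac{5}{17}$)
$O{\left(P \right)} = 2 P \left(- \frac{5}{17} + P\right)$ ($O{\left(P \right)} = \left(P - \frac{5}{17}\right) \left(P + P\right) = \left(- \frac{5}{17} + P\right) 2 P = 2 P \left(- \frac{5}{17} + P\right)$)
$\frac{O{\left(T \right)}}{42671} = \frac{\frac{2}{17} \cdot 87 \left(-5 + 17 \cdot 87\right)}{42671} = \frac{2}{17} \cdot 87 \left(-5 + 1479\right) \frac{1}{42671} = \frac{2}{17} \cdot 87 \cdot 1474 \cdot \frac{1}{42671} = \frac{256476}{17} \cdot \frac{1}{42671} = \frac{256476}{725407}$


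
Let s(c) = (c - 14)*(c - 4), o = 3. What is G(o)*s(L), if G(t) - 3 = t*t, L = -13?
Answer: 5508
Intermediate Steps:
G(t) = 3 + t² (G(t) = 3 + t*t = 3 + t²)
s(c) = (-14 + c)*(-4 + c)
G(o)*s(L) = (3 + 3²)*(56 + (-13)² - 18*(-13)) = (3 + 9)*(56 + 169 + 234) = 12*459 = 5508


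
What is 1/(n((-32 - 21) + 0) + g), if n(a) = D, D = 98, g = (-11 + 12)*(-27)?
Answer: 1/71 ≈ 0.014085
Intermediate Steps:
g = -27 (g = 1*(-27) = -27)
n(a) = 98
1/(n((-32 - 21) + 0) + g) = 1/(98 - 27) = 1/71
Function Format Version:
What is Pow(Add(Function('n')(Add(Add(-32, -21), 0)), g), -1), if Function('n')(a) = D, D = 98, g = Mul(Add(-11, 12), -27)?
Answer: Rational(1, 71) ≈ 0.014085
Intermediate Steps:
g = -27 (g = Mul(1, -27) = -27)
Function('n')(a) = 98
Pow(Add(Function('n')(Add(Add(-32, -21), 0)), g), -1) = Pow(Add(98, -27), -1) = Pow(71, -1) = Rational(1, 71)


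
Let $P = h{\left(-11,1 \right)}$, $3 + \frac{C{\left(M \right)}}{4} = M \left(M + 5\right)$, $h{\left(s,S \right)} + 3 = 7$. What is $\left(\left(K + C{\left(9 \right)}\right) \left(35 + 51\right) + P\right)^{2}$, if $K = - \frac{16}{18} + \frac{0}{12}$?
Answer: $\frac{144518584336}{81} \approx 1.7842 \cdot 10^{9}$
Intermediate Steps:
$h{\left(s,S \right)} = 4$ ($h{\left(s,S \right)} = -3 + 7 = 4$)
$C{\left(M \right)} = -12 + 4 M \left(5 + M\right)$ ($C{\left(M \right)} = -12 + 4 M \left(M + 5\right) = -12 + 4 M \left(5 + M\right)$)
$K = - \frac{8}{9}$ ($K = \left(-16\right) \frac{1}{18} + 0 \cdot \frac{1}{12} = - \frac{8}{9} + 0 = - \frac{8}{9} \approx -0.88889$)
$P = 4$
$\left(\left(K + C{\left(9 \right)}\right) \left(35 + 51\right) + P\right)^{2} = \left(\left(- \frac{8}{9} + \left(-12 + 4 \cdot 9^{2} + 20 \cdot 9\right)\right) \left(35 + 51\right) + 4\right)^{2} = \left(\left(- \frac{8}{9} + \left(-12 + 4 \cdot 81 + 180\right)\right) 86 + 4\right)^{2} = \left(\left(- \frac{8}{9} + \left(-12 + 324 + 180\right)\right) 86 + 4\right)^{2} = \left(\left(- \frac{8}{9} + 492\right) 86 + 4\right)^{2} = \left(\frac{4420}{9} \cdot 86 + 4\right)^{2} = \left(\frac{380120}{9} + 4\right)^{2} = \left(\frac{380156}{9}\right)^{2} = \frac{144518584336}{81}$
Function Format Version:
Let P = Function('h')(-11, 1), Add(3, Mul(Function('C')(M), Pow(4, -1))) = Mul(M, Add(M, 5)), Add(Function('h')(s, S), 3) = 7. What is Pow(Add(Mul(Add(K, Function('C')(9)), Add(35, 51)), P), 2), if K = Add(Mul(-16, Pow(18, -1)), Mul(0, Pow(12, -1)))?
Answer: Rational(144518584336, 81) ≈ 1.7842e+9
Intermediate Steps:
Function('h')(s, S) = 4 (Function('h')(s, S) = Add(-3, 7) = 4)
Function('C')(M) = Add(-12, Mul(4, M, Add(5, M))) (Function('C')(M) = Add(-12, Mul(4, Mul(M, Add(M, 5)))) = Add(-12, Mul(4, Mul(M, Add(5, M)))) = Add(-12, Mul(4, M, Add(5, M))))
K = Rational(-8, 9) (K = Add(Mul(-16, Rational(1, 18)), Mul(0, Rational(1, 12))) = Add(Rational(-8, 9), 0) = Rational(-8, 9) ≈ -0.88889)
P = 4
Pow(Add(Mul(Add(K, Function('C')(9)), Add(35, 51)), P), 2) = Pow(Add(Mul(Add(Rational(-8, 9), Add(-12, Mul(4, Pow(9, 2)), Mul(20, 9))), Add(35, 51)), 4), 2) = Pow(Add(Mul(Add(Rational(-8, 9), Add(-12, Mul(4, 81), 180)), 86), 4), 2) = Pow(Add(Mul(Add(Rational(-8, 9), Add(-12, 324, 180)), 86), 4), 2) = Pow(Add(Mul(Add(Rational(-8, 9), 492), 86), 4), 2) = Pow(Add(Mul(Rational(4420, 9), 86), 4), 2) = Pow(Add(Rational(380120, 9), 4), 2) = Pow(Rational(380156, 9), 2) = Rational(144518584336, 81)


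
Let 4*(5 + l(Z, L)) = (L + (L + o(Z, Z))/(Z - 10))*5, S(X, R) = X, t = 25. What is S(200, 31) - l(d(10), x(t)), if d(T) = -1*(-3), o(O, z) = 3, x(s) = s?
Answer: 715/4 ≈ 178.75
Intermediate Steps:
d(T) = 3
l(Z, L) = -5 + 5*L/4 + 5*(3 + L)/(4*(-10 + Z)) (l(Z, L) = -5 + ((L + (L + 3)/(Z - 10))*5)/4 = -5 + ((L + (3 + L)/(-10 + Z))*5)/4 = -5 + (5*L + 5*(3 + L)/(-10 + Z))/4 = -5 + (5*L/4 + 5*(3 + L)/(4*(-10 + Z))) = -5 + 5*L/4 + 5*(3 + L)/(4*(-10 + Z)))
S(200, 31) - l(d(10), x(t)) = 200 - 5*(43 - 9*25 - 4*3 + 25*3)/(4*(-10 + 3)) = 200 - 5*(43 - 225 - 12 + 75)/(4*(-7)) = 200 - 5*(-1)*(-119)/(4*7) = 200 - 1*85/4 = 200 - 85/4 = 715/4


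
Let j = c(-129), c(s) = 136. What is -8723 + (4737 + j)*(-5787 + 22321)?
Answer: 80561459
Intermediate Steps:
j = 136
-8723 + (4737 + j)*(-5787 + 22321) = -8723 + (4737 + 136)*(-5787 + 22321) = -8723 + 4873*16534 = -8723 + 80570182 = 80561459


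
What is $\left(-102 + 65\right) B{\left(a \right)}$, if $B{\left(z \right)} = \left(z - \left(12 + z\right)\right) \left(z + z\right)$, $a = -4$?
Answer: $-3552$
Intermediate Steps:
$B{\left(z \right)} = - 24 z$ ($B{\left(z \right)} = - 12 \cdot 2 z = - 24 z$)
$\left(-102 + 65\right) B{\left(a \right)} = \left(-102 + 65\right) \left(\left(-24\right) \left(-4\right)\right) = \left(-37\right) 96 = -3552$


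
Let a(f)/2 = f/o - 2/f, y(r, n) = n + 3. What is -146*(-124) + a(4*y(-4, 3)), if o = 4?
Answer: 108695/6 ≈ 18116.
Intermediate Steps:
y(r, n) = 3 + n
a(f) = f/2 - 4/f (a(f) = 2*(f/4 - 2/f) = 2*(-2/f + f/4) = f/2 - 4/f)
-146*(-124) + a(4*y(-4, 3)) = -146*(-124) + ((4*(3 + 3))/2 - 4*1/(4*(3 + 3))) = 18104 + ((4*6)/2 - 4/(4*6)) = 18104 + ((½)*24 - 4/24) = 18104 + (12 - 4*1/24) = 18104 + (12 - ⅙) = 18104 + 71/6 = 108695/6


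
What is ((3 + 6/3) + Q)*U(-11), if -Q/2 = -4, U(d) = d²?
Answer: 1573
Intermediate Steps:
Q = 8 (Q = -2*(-4) = 8)
((3 + 6/3) + Q)*U(-11) = ((3 + 6/3) + 8)*(-11)² = ((3 + 6*(⅓)) + 8)*121 = ((3 + 2) + 8)*121 = (5 + 8)*121 = 13*121 = 1573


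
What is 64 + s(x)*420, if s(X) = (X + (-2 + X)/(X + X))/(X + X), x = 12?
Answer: 6751/24 ≈ 281.29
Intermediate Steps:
s(X) = (X + (-2 + X)/(2*X))/(2*X) (s(X) = (X + (-2 + X)/((2*X)))/((2*X)) = (X + (-2 + X)*(1/(2*X)))*(1/(2*X)) = (X + (-2 + X)/(2*X))*(1/(2*X)) = (X + (-2 + X)/(2*X))/(2*X))
64 + s(x)*420 = 64 + ((¼)*(-2 + 12 + 2*12²)/12²)*420 = 64 + ((¼)*(1/144)*(-2 + 12 + 2*144))*420 = 64 + ((¼)*(1/144)*(-2 + 12 + 288))*420 = 64 + ((¼)*(1/144)*298)*420 = 64 + (149/288)*420 = 64 + 5215/24 = 6751/24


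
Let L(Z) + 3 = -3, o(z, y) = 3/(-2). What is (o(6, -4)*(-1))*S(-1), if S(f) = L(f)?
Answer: -9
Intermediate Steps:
o(z, y) = -3/2 (o(z, y) = 3*(-1/2) = -3/2)
L(Z) = -6 (L(Z) = -3 - 3 = -6)
S(f) = -6
(o(6, -4)*(-1))*S(-1) = -3/2*(-1)*(-6) = (3/2)*(-6) = -9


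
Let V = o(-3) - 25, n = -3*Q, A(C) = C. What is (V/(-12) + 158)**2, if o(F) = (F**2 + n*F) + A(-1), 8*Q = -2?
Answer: 58690921/2304 ≈ 25474.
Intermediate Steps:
Q = -1/4 (Q = (1/8)*(-2) = -1/4 ≈ -0.25000)
n = 3/4 (n = -3*(-1/4) = 3/4 ≈ 0.75000)
o(F) = -1 + F**2 + 3*F/4 (o(F) = (F**2 + 3*F/4) - 1 = -1 + F**2 + 3*F/4)
V = -77/4 (V = (-1 + (-3)**2 + (3/4)*(-3)) - 25 = (-1 + 9 - 9/4) - 25 = 23/4 - 25 = -77/4 ≈ -19.250)
(V/(-12) + 158)**2 = (-77/4/(-12) + 158)**2 = (-77/4*(-1/12) + 158)**2 = (77/48 + 158)**2 = (7661/48)**2 = 58690921/2304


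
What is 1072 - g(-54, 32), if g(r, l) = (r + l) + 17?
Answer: 1077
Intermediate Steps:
g(r, l) = 17 + l + r (g(r, l) = (l + r) + 17 = 17 + l + r)
1072 - g(-54, 32) = 1072 - (17 + 32 - 54) = 1072 - 1*(-5) = 1072 + 5 = 1077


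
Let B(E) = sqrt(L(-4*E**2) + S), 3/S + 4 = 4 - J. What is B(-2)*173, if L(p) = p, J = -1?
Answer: 173*I*sqrt(13) ≈ 623.76*I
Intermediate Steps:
S = 3 (S = 3/(-4 + (4 - 1*(-1))) = 3/(-4 + (4 + 1)) = 3/(-4 + 5) = 3/1 = 3*1 = 3)
B(E) = sqrt(3 - 4*E**2) (B(E) = sqrt(-4*E**2 + 3) = sqrt(3 - 4*E**2))
B(-2)*173 = sqrt(3 - 4*(-2)**2)*173 = sqrt(3 - 4*4)*173 = sqrt(3 - 16)*173 = sqrt(-13)*173 = (I*sqrt(13))*173 = 173*I*sqrt(13)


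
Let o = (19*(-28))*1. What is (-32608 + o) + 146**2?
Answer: -11824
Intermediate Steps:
o = -532 (o = -532*1 = -532)
(-32608 + o) + 146**2 = (-32608 - 532) + 146**2 = -33140 + 21316 = -11824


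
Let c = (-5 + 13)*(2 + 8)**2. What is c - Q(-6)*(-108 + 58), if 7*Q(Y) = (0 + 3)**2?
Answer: 6050/7 ≈ 864.29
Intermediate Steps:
Q(Y) = 9/7 (Q(Y) = (0 + 3)**2/7 = (1/7)*3**2 = (1/7)*9 = 9/7)
c = 800 (c = 8*10**2 = 8*100 = 800)
c - Q(-6)*(-108 + 58) = 800 - 9*(-108 + 58)/7 = 800 - 9*(-50)/7 = 800 - 1*(-450/7) = 800 + 450/7 = 6050/7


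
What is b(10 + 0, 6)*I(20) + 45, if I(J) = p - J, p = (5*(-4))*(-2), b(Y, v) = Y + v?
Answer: 365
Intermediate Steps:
p = 40 (p = -20*(-2) = 40)
I(J) = 40 - J
b(10 + 0, 6)*I(20) + 45 = ((10 + 0) + 6)*(40 - 1*20) + 45 = (10 + 6)*(40 - 20) + 45 = 16*20 + 45 = 320 + 45 = 365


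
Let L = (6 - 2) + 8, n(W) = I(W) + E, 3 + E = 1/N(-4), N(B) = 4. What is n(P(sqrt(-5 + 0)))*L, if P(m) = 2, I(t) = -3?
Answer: -69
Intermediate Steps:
E = -11/4 (E = -3 + 1/4 = -11/4 ≈ -2.7500)
n(W) = -23/4 (n(W) = -3 - 11/4 = -23/4)
L = 12 (L = 4 + 8 = 12)
n(P(sqrt(-5 + 0)))*L = -23/4*12 = -69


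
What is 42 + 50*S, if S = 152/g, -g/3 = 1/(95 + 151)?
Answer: -623158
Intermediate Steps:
g = -1/82 (g = -3/(95 + 151) = -3/246 = -3*1/246 = -1/82 ≈ -0.012195)
S = -12464 (S = 152/(-1/82) = 152*(-82) = -12464)
42 + 50*S = 42 + 50*(-12464) = 42 - 623200 = -623158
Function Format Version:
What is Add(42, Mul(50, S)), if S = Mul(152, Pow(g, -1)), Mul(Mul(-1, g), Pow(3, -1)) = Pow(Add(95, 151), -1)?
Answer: -623158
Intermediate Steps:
g = Rational(-1, 82) (g = Mul(-3, Pow(Add(95, 151), -1)) = Mul(-3, Pow(246, -1)) = Mul(-3, Rational(1, 246)) = Rational(-1, 82) ≈ -0.012195)
S = -12464 (S = Mul(152, Pow(Rational(-1, 82), -1)) = Mul(152, -82) = -12464)
Add(42, Mul(50, S)) = Add(42, Mul(50, -12464)) = Add(42, -623200) = -623158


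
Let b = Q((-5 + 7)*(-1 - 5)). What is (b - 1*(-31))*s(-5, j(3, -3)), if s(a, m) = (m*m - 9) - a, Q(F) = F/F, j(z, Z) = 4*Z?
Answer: 4480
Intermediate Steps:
Q(F) = 1
b = 1
s(a, m) = -9 + m² - a (s(a, m) = (m² - 9) - a = (-9 + m²) - a = -9 + m² - a)
(b - 1*(-31))*s(-5, j(3, -3)) = (1 - 1*(-31))*(-9 + (4*(-3))² - 1*(-5)) = (1 + 31)*(-9 + (-12)² + 5) = 32*(-9 + 144 + 5) = 32*140 = 4480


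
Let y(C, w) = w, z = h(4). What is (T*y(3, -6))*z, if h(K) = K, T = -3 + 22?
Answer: -456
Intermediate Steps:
T = 19
z = 4
(T*y(3, -6))*z = (19*(-6))*4 = -114*4 = -456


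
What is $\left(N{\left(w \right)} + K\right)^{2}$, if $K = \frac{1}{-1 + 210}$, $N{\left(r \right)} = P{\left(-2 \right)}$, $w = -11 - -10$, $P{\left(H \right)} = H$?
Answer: $\frac{173889}{43681} \approx 3.9809$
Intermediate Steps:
$w = -1$ ($w = -11 + 10 = -1$)
$N{\left(r \right)} = -2$
$K = \frac{1}{209} \approx 0.0047847$
$\left(N{\left(w \right)} + K\right)^{2} = \left(-2 + \frac{1}{209}\right)^{2} = \left(- \frac{417}{209}\right)^{2} = \frac{173889}{43681}$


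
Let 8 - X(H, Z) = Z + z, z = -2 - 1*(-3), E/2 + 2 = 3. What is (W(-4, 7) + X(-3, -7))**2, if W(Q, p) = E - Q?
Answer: 400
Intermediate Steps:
E = 2 (E = -4 + 2*3 = -4 + 6 = 2)
W(Q, p) = 2 - Q
z = 1 (z = -2 + 3 = 1)
X(H, Z) = 7 - Z (X(H, Z) = 8 - (Z + 1) = 8 - (1 + Z) = 8 + (-1 - Z) = 7 - Z)
(W(-4, 7) + X(-3, -7))**2 = ((2 - 1*(-4)) + (7 - 1*(-7)))**2 = ((2 + 4) + (7 + 7))**2 = (6 + 14)**2 = 20**2 = 400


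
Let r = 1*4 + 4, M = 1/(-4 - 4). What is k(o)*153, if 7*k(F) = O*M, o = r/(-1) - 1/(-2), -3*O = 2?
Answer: 51/28 ≈ 1.8214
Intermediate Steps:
O = -⅔ (O = -⅓*2 = -⅔ ≈ -0.66667)
M = -⅛ (M = 1/(-8) = -⅛ ≈ -0.12500)
r = 8 (r = 4 + 4 = 8)
o = -15/2 (o = 8/(-1) - 1/(-2) = 8*(-1) - 1*(-½) = -8 + ½ = -15/2 ≈ -7.5000)
k(F) = 1/84 (k(F) = (-⅔*(-⅛))/7 = (⅐)*(1/12) = 1/84)
k(o)*153 = (1/84)*153 = 51/28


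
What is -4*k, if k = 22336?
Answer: -89344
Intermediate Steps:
-4*k = -4*22336 = -89344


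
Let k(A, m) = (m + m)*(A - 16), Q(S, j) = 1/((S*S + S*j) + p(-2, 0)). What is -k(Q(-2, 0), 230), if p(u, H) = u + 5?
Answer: 51060/7 ≈ 7294.3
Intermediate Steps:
p(u, H) = 5 + u
Q(S, j) = 1/(3 + S² + S*j) (Q(S, j) = 1/((S*S + S*j) + (5 - 2)) = 1/((S² + S*j) + 3) = 1/(3 + S² + S*j))
k(A, m) = 2*m*(-16 + A) (k(A, m) = (2*m)*(-16 + A) = 2*m*(-16 + A))
-k(Q(-2, 0), 230) = -2*230*(-16 + 1/(3 + (-2)² - 2*0)) = -2*230*(-16 + 1/(3 + 4 + 0)) = -2*230*(-16 + 1/7) = -2*230*(-16 + ⅐) = -2*230*(-111)/7 = -1*(-51060/7) = 51060/7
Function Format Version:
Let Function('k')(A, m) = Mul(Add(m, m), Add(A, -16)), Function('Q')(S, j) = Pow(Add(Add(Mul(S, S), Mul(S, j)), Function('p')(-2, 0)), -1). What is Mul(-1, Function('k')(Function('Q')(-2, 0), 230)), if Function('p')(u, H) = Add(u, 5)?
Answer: Rational(51060, 7) ≈ 7294.3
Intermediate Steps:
Function('p')(u, H) = Add(5, u)
Function('Q')(S, j) = Pow(Add(3, Pow(S, 2), Mul(S, j)), -1) (Function('Q')(S, j) = Pow(Add(Add(Mul(S, S), Mul(S, j)), Add(5, -2)), -1) = Pow(Add(Add(Pow(S, 2), Mul(S, j)), 3), -1) = Pow(Add(3, Pow(S, 2), Mul(S, j)), -1))
Function('k')(A, m) = Mul(2, m, Add(-16, A)) (Function('k')(A, m) = Mul(Mul(2, m), Add(-16, A)) = Mul(2, m, Add(-16, A)))
Mul(-1, Function('k')(Function('Q')(-2, 0), 230)) = Mul(-1, Mul(2, 230, Add(-16, Pow(Add(3, Pow(-2, 2), Mul(-2, 0)), -1)))) = Mul(-1, Mul(2, 230, Add(-16, Pow(Add(3, 4, 0), -1)))) = Mul(-1, Mul(2, 230, Add(-16, Pow(7, -1)))) = Mul(-1, Mul(2, 230, Add(-16, Rational(1, 7)))) = Mul(-1, Mul(2, 230, Rational(-111, 7))) = Mul(-1, Rational(-51060, 7)) = Rational(51060, 7)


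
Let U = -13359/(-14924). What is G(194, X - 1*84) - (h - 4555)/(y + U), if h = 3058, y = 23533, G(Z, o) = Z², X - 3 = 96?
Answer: 13218532653464/351219851 ≈ 37636.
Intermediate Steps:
X = 99 (X = 3 + 96 = 99)
U = 13359/14924 (U = -13359*(-1/14924) = 13359/14924 ≈ 0.89513)
G(194, X - 1*84) - (h - 4555)/(y + U) = 194² - (3058 - 4555)/(23533 + 13359/14924) = 37636 - (-1497)/351219851/14924 = 37636 - (-1497)*14924/351219851 = 37636 - 1*(-22341228/351219851) = 37636 + 22341228/351219851 = 13218532653464/351219851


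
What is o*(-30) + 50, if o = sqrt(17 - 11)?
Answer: 50 - 30*sqrt(6) ≈ -23.485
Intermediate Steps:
o = sqrt(6) ≈ 2.4495
o*(-30) + 50 = sqrt(6)*(-30) + 50 = -30*sqrt(6) + 50 = 50 - 30*sqrt(6)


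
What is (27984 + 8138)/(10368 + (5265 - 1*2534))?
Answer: 36122/13099 ≈ 2.7576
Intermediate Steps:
(27984 + 8138)/(10368 + (5265 - 1*2534)) = 36122/(10368 + (5265 - 2534)) = 36122/(10368 + 2731) = 36122/13099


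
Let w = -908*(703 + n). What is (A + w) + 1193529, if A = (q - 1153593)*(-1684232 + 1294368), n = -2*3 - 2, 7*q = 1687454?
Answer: 2490337040491/7 ≈ 3.5576e+11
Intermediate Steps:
q = 1687454/7 (q = (⅐)*1687454 = 1687454/7 ≈ 2.4106e+5)
n = -8 (n = -6 - 2 = -8)
A = 2490333103208/7 (A = (1687454/7 - 1153593)*(-1684232 + 1294368) = -6387697/7*(-389864) = 2490333103208/7 ≈ 3.5576e+11)
w = -631060 (w = -908*(703 - 8) = -908*695 = -631060)
(A + w) + 1193529 = (2490333103208/7 - 631060) + 1193529 = 2490328685788/7 + 1193529 = 2490337040491/7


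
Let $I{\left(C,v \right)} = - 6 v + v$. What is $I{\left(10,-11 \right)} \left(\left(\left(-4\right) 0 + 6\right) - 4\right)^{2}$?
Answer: $220$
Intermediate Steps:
$I{\left(C,v \right)} = - 5 v$
$I{\left(10,-11 \right)} \left(\left(\left(-4\right) 0 + 6\right) - 4\right)^{2} = \left(-5\right) \left(-11\right) \left(\left(\left(-4\right) 0 + 6\right) - 4\right)^{2} = 55 \left(\left(0 + 6\right) - 4\right)^{2} = 55 \left(6 - 4\right)^{2} = 55 \cdot 2^{2} = 55 \cdot 4 = 220$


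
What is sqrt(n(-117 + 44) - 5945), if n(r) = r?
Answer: I*sqrt(6018) ≈ 77.576*I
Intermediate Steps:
sqrt(n(-117 + 44) - 5945) = sqrt((-117 + 44) - 5945) = sqrt(-73 - 5945) = sqrt(-6018) = I*sqrt(6018)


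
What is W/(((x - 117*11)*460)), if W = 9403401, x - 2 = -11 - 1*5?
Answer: -9403401/598460 ≈ -15.713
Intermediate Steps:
x = -14 (x = 2 + (-11 - 1*5) = 2 + (-11 - 5) = 2 - 16 = -14)
W/(((x - 117*11)*460)) = 9403401/(((-14 - 117*11)*460)) = 9403401/(((-14 - 1287)*460)) = 9403401/((-1301*460)) = 9403401/(-598460) = 9403401*(-1/598460) = -9403401/598460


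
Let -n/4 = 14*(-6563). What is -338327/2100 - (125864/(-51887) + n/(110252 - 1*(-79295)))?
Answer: -3317401408747603/20653552896900 ≈ -160.62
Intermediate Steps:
n = 367528 (n = -56*(-6563) = -4*(-91882) = 367528)
-338327/2100 - (125864/(-51887) + n/(110252 - 1*(-79295))) = -338327/2100 - (125864/(-51887) + 367528/(110252 - 1*(-79295))) = -338327*1/2100 - (125864*(-1/51887) + 367528/(110252 + 79295)) = -338327/2100 - (-125864/51887 + 367528/189547) = -338327/2100 - 1*(-4787218272/9835025189) = -338327/2100 + 4787218272/9835025189 = -3317401408747603/20653552896900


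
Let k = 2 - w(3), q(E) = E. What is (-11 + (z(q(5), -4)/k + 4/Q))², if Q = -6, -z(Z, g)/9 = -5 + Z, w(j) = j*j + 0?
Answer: 1225/9 ≈ 136.11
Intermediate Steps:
w(j) = j² (w(j) = j² + 0 = j²)
z(Z, g) = 45 - 9*Z (z(Z, g) = -9*(-5 + Z) = 45 - 9*Z)
k = -7 (k = 2 - 1*3² = 2 - 1*9 = 2 - 9 = -7)
(-11 + (z(q(5), -4)/k + 4/Q))² = (-11 + ((45 - 9*5)/(-7) + 4/(-6)))² = (-11 + ((45 - 45)*(-⅐) + 4*(-⅙)))² = (-11 + (0*(-⅐) - ⅔))² = (-11 + (0 - ⅔))² = (-11 - ⅔)² = (-35/3)² = 1225/9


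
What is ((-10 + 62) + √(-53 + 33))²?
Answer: 2684 + 208*I*√5 ≈ 2684.0 + 465.1*I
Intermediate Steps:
((-10 + 62) + √(-53 + 33))² = (52 + √(-20))² = (52 + 2*I*√5)²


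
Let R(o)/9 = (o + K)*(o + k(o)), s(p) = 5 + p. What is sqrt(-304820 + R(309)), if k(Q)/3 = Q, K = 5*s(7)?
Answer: 8*sqrt(59374) ≈ 1949.3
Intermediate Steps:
K = 60 (K = 5*(5 + 7) = 5*12 = 60)
k(Q) = 3*Q
R(o) = 36*o*(60 + o) (R(o) = 9*((o + 60)*(o + 3*o)) = 9*((60 + o)*(4*o)) = 9*(4*o*(60 + o)) = 36*o*(60 + o))
sqrt(-304820 + R(309)) = sqrt(-304820 + 36*309*(60 + 309)) = sqrt(-304820 + 36*309*369) = sqrt(-304820 + 4104756) = sqrt(3799936) = 8*sqrt(59374)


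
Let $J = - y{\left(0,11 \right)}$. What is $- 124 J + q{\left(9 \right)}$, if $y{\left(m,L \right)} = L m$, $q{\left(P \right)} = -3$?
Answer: $-3$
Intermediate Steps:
$J = 0$ ($J = - 11 \cdot 0 = \left(-1\right) 0 = 0$)
$- 124 J + q{\left(9 \right)} = \left(-124\right) 0 - 3 = 0 - 3 = -3$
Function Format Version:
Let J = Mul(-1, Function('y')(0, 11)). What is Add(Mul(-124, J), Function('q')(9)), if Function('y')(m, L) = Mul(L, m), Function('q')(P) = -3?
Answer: -3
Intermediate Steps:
J = 0 (J = Mul(-1, Mul(11, 0)) = Mul(-1, 0) = 0)
Add(Mul(-124, J), Function('q')(9)) = Add(Mul(-124, 0), -3) = Add(0, -3) = -3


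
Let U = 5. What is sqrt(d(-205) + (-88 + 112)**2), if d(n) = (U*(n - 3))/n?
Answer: 4*sqrt(61049)/41 ≈ 24.105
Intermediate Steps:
d(n) = (-15 + 5*n)/n (d(n) = (5*(n - 3))/n = (5*(-3 + n))/n = (-15 + 5*n)/n)
sqrt(d(-205) + (-88 + 112)**2) = sqrt((5 - 15/(-205)) + (-88 + 112)**2) = sqrt((5 - 15*(-1/205)) + 24**2) = sqrt((5 + 3/41) + 576) = sqrt(208/41 + 576) = sqrt(23824/41) = 4*sqrt(61049)/41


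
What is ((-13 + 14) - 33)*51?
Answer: -1632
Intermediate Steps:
((-13 + 14) - 33)*51 = (1 - 33)*51 = -32*51 = -1632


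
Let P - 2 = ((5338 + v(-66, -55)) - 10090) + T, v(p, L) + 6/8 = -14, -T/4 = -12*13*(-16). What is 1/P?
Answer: -4/58995 ≈ -6.7802e-5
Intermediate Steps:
T = -9984 (T = -4*(-12*13)*(-16) = -(-624)*(-16) = -4*2496 = -9984)
v(p, L) = -59/4 (v(p, L) = -3/4 - 14 = -59/4)
P = -58995/4 (P = 2 + (((5338 - 59/4) - 10090) - 9984) = 2 + ((21293/4 - 10090) - 9984) = 2 + (-19067/4 - 9984) = 2 - 59003/4 = -58995/4 ≈ -14749.)
1/P = 1/(-58995/4) = -4/58995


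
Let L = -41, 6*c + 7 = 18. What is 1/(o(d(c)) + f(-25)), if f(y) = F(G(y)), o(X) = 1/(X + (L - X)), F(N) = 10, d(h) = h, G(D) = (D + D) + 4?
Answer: 41/409 ≈ 0.10024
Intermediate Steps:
c = 11/6 (c = -7/6 + (⅙)*18 = -7/6 + 3 = 11/6 ≈ 1.8333)
G(D) = 4 + 2*D (G(D) = 2*D + 4 = 4 + 2*D)
o(X) = -1/41 (o(X) = 1/(X + (-41 - X)) = 1/(-41) = -1/41)
f(y) = 10
1/(o(d(c)) + f(-25)) = 1/(-1/41 + 10) = 1/(409/41) = 41/409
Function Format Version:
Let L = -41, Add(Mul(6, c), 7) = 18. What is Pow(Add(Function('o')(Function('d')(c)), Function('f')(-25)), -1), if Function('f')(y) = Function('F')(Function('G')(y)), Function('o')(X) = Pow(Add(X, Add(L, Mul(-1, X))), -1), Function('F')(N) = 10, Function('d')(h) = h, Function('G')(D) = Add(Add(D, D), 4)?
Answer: Rational(41, 409) ≈ 0.10024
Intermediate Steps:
c = Rational(11, 6) (c = Add(Rational(-7, 6), Mul(Rational(1, 6), 18)) = Add(Rational(-7, 6), 3) = Rational(11, 6) ≈ 1.8333)
Function('G')(D) = Add(4, Mul(2, D)) (Function('G')(D) = Add(Mul(2, D), 4) = Add(4, Mul(2, D)))
Function('o')(X) = Rational(-1, 41) (Function('o')(X) = Pow(Add(X, Add(-41, Mul(-1, X))), -1) = Pow(-41, -1) = Rational(-1, 41))
Function('f')(y) = 10
Pow(Add(Function('o')(Function('d')(c)), Function('f')(-25)), -1) = Pow(Add(Rational(-1, 41), 10), -1) = Pow(Rational(409, 41), -1) = Rational(41, 409)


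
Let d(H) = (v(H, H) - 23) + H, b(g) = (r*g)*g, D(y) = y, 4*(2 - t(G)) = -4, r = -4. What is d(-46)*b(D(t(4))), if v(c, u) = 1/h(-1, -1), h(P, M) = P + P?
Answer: 2502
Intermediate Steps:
t(G) = 3 (t(G) = 2 - ¼*(-4) = 2 + 1 = 3)
h(P, M) = 2*P
v(c, u) = -½ (v(c, u) = 1/(2*(-1)) = 1/(-2) = -½)
b(g) = -4*g² (b(g) = (-4*g)*g = -4*g²)
d(H) = -47/2 + H (d(H) = (-½ - 23) + H = -47/2 + H)
d(-46)*b(D(t(4))) = (-47/2 - 46)*(-4*3²) = -(-278)*9 = -139/2*(-36) = 2502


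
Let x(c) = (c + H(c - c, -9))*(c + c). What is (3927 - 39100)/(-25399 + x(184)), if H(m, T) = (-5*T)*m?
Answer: -2069/2489 ≈ -0.83126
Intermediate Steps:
H(m, T) = -5*T*m
x(c) = 2*c² (x(c) = (c - 5*(-9)*(c - c))*(c + c) = (c - 5*(-9)*0)*(2*c) = (c + 0)*(2*c) = c*(2*c) = 2*c²)
(3927 - 39100)/(-25399 + x(184)) = (3927 - 39100)/(-25399 + 2*184²) = -35173/(-25399 + 2*33856) = -35173/(-25399 + 67712) = -35173/42313 = -35173*1/42313 = -2069/2489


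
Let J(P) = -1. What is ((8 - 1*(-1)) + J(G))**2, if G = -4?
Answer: 64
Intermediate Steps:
((8 - 1*(-1)) + J(G))**2 = ((8 - 1*(-1)) - 1)**2 = ((8 + 1) - 1)**2 = (9 - 1)**2 = 8**2 = 64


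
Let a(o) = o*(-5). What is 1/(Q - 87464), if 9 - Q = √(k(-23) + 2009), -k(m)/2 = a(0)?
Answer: -87455/7648375016 + 7*√41/7648375016 ≈ -1.1429e-5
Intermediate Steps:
a(o) = -5*o
k(m) = 0 (k(m) = -(-10)*0 = -2*0 = 0)
Q = 9 - 7*√41 (Q = 9 - √(0 + 2009) = 9 - √2009 = 9 - 7*√41 ≈ -35.822)
1/(Q - 87464) = 1/((9 - 7*√41) - 87464) = 1/(-87455 - 7*√41)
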